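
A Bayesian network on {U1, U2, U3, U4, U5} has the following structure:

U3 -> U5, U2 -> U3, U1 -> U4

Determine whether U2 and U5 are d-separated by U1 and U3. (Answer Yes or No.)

Only one path connects U2 and U5:
  1. U2 → U3 → U5 — U3:chain[blocks] ⇒ blocked
Since every path is blocked, d-separation holds.

Yes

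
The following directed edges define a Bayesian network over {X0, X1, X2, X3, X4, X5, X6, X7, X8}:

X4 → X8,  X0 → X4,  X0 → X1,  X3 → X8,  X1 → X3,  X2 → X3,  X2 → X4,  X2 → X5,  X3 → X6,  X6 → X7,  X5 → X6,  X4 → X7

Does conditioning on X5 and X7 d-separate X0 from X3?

We examine all 6 paths between X0 and X3:
Path 1: X0 → X4 → X7 ← X6 ← X3
  X4 is a chain and X4 is not conditioned on; X7 is a collider and X7 is conditioned on, which opens it; X6 is a chain and X6 is not conditioned on — no node blocks this path, so it is active.
Path 2: X0 → X4 → X7 ← X6 ← X5 ← X2 → X3
  X5 is a chain here and X5 is conditioned on, so the path is blocked at X5.
Path 3: X0 → X4 ← X2 → X3
  X4 is a collider and its descendant X7 is conditioned on, which opens it; X2 is a fork and X2 is not conditioned on — no node blocks this path, so it is active.
Path 4: X0 → X4 ← X2 → X5 → X6 ← X3
  X5 is a chain here and X5 is conditioned on, so the path is blocked at X5.
Path 5: X0 → X4 → X8 ← X3
  X8 is a collider here and neither X8 nor any of its descendants is conditioned on, so the collider stays closed — the path is blocked at X8.
Path 6: X0 → X1 → X3
  X1 is a chain and X1 is not conditioned on — no node blocks this path, so it is active.
Since the path X0 → X4 → X7 ← X6 ← X3 is active, X0 and X3 are not d-separated given {X5, X7}.

No — X0 and X3 are not d-separated given {X5, X7}.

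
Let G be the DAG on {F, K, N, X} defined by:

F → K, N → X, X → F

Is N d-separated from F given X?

Yes

Only one path connects N and F:
Path 1: N → X → F
  X is a chain here and X is conditioned on, so the path is blocked at X.
Every path is blocked, so N and F are d-separated given {X}.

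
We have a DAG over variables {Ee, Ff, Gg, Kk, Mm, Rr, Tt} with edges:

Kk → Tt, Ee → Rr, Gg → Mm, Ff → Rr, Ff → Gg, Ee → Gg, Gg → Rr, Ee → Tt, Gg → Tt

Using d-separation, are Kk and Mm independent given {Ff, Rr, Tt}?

4 paths connect Kk and Mm; each must be blocked for d-separation to hold:
  1. Kk → Tt ← Ee → Rr ← Gg → Mm — Tt:collider[open]; Ee:fork[open]; Rr:collider[open]; Gg:fork[open] ⇒ active
  2. Kk → Tt ← Ee → Rr ← Ff → Gg → Mm — Tt:collider[open]; Ee:fork[open]; Rr:collider[open]; Ff:fork[blocks]; Gg:chain[open] ⇒ blocked
  3. Kk → Tt ← Ee → Gg → Mm — Tt:collider[open]; Ee:fork[open]; Gg:chain[open] ⇒ active
  4. Kk → Tt ← Gg → Mm — Tt:collider[open]; Gg:fork[open] ⇒ active
Since the path Kk → Tt ← Ee → Rr ← Gg → Mm is active, Kk and Mm are not d-separated given {Ff, Rr, Tt}.

No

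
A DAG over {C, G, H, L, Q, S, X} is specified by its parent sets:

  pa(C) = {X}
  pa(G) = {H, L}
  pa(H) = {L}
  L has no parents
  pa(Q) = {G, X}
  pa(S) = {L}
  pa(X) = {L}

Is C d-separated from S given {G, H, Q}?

There are 3 undirected paths between C and S; checking each against the conditioning set {G, H, Q}:
Path 1: C ← X ← L → S
  X is a chain and X is not conditioned on; L is a fork and L is not conditioned on — no node blocks this path, so it is active.
Path 2: C ← X → Q ← G ← L → S
  G is a chain here and G is conditioned on, so the path is blocked at G.
Path 3: C ← X → Q ← G ← H ← L → S
  G is a chain here and G is conditioned on, so the path is blocked at G.
Because an active path exists, C and S are not d-separated.

No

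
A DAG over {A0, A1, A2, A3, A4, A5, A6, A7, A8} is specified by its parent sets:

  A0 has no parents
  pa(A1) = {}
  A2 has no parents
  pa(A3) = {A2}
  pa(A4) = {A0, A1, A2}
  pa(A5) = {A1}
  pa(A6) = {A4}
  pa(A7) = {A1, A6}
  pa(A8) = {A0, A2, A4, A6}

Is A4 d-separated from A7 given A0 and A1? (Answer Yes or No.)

There are 5 undirected paths between A4 and A7; checking each against the conditioning set {A0, A1}:
Path 1: A4 ← A1 → A7
  A1 is a fork here and A1 is conditioned on, so the path is blocked at A1.
Path 2: A4 → A6 → A7
  A6 is a chain and A6 is not conditioned on — no node blocks this path, so it is active.
Path 3: A4 → A8 ← A6 → A7
  A8 is a collider here and neither A8 nor any of its descendants is conditioned on, so the collider stays closed — the path is blocked at A8.
Path 4: A4 ← A0 → A8 ← A6 → A7
  A0 is a fork here and A0 is conditioned on, so the path is blocked at A0.
Path 5: A4 ← A2 → A8 ← A6 → A7
  A8 is a collider here and neither A8 nor any of its descendants is conditioned on, so the collider stays closed — the path is blocked at A8.
At least one path is unblocked, so d-separation fails.

No — A4 and A7 are not d-separated given {A0, A1}.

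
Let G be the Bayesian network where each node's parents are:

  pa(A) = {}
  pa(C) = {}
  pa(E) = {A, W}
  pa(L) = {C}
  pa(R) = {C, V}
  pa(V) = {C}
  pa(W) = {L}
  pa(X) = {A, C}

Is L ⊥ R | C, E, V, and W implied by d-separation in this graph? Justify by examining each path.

There are 4 undirected paths between L and R; checking each against the conditioning set {C, E, V, W}:
Path 1: L ← C → R
  C is a fork here and C is conditioned on, so the path is blocked at C.
Path 2: L ← C → V → R
  C is a fork here and C is conditioned on, so the path is blocked at C.
Path 3: L → W → E ← A → X ← C → R
  W is a chain here and W is conditioned on, so the path is blocked at W.
Path 4: L → W → E ← A → X ← C → V → R
  W is a chain here and W is conditioned on, so the path is blocked at W.
Every path is blocked, so L and R are d-separated given {C, E, V, W}.

Yes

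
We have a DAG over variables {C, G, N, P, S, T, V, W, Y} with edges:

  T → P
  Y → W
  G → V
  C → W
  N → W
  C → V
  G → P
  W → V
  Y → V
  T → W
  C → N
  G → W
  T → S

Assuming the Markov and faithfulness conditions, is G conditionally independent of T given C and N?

Yes

There are 6 undirected paths between G and T; checking each against the conditioning set {C, N}:
Path 1: G → P ← T
  P is a collider here and neither P nor any of its descendants is conditioned on, so the collider stays closed — the path is blocked at P.
Path 2: G → V ← Y → W ← T
  V is a collider here and neither V nor any of its descendants is conditioned on, so the collider stays closed — the path is blocked at V.
Path 3: G → V ← W ← T
  V is a collider here and neither V nor any of its descendants is conditioned on, so the collider stays closed — the path is blocked at V.
Path 4: G → V ← C → N → W ← T
  V is a collider here and neither V nor any of its descendants is conditioned on, so the collider stays closed — the path is blocked at V.
Path 5: G → V ← C → W ← T
  V is a collider here and neither V nor any of its descendants is conditioned on, so the collider stays closed — the path is blocked at V.
Path 6: G → W ← T
  W is a collider here and neither W nor any of its descendants is conditioned on, so the collider stays closed — the path is blocked at W.
All paths are blocked; G ⊥ T | {C, N} holds.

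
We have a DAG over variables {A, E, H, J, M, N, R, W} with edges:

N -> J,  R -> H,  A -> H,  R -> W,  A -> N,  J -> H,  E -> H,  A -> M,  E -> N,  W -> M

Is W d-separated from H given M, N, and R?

Enumerating the 4 paths from W to H and testing each for blocking by {M, N, R}:
Path 1: W → M ← A → H
  M is a collider and M is conditioned on, which opens it; A is a fork and A is not conditioned on — no node blocks this path, so it is active.
Path 2: W → M ← A → N ← E → H
  M is a collider and M is conditioned on, which opens it; A is a fork and A is not conditioned on; N is a collider and N is conditioned on, which opens it; E is a fork and E is not conditioned on — no node blocks this path, so it is active.
Path 3: W → M ← A → N → J → H
  N is a chain here and N is conditioned on, so the path is blocked at N.
Path 4: W ← R → H
  R is a fork here and R is conditioned on, so the path is blocked at R.
Because an active path exists, W and H are not d-separated.

No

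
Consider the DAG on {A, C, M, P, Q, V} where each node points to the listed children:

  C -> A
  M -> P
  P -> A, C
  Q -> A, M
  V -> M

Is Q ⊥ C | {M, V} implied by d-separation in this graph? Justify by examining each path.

Enumerating the 4 paths from Q to C and testing each for blocking by {M, V}:
  1. Q → A ← C — A:collider[blocks] ⇒ blocked
  2. Q → A ← P → C — A:collider[blocks]; P:fork[open] ⇒ blocked
  3. Q → M → P → C — M:chain[blocks]; P:chain[open] ⇒ blocked
  4. Q → M → P → A ← C — M:chain[blocks]; P:chain[open]; A:collider[blocks] ⇒ blocked
Every path is blocked, so Q and C are d-separated given {M, V}.

Yes — Q and C are d-separated given {M, V}.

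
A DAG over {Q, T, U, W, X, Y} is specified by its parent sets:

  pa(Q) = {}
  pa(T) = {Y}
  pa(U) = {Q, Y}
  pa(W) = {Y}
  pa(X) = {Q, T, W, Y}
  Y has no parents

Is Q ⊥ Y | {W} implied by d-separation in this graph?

Yes

4 paths connect Q and Y; each must be blocked for d-separation to hold:
Path 1: Q → X ← T ← Y
  X is a collider here and neither X nor any of its descendants is conditioned on, so the collider stays closed — the path is blocked at X.
Path 2: Q → X ← Y
  X is a collider here and neither X nor any of its descendants is conditioned on, so the collider stays closed — the path is blocked at X.
Path 3: Q → X ← W ← Y
  X is a collider here and neither X nor any of its descendants is conditioned on, so the collider stays closed — the path is blocked at X.
Path 4: Q → U ← Y
  U is a collider here and neither U nor any of its descendants is conditioned on, so the collider stays closed — the path is blocked at U.
Every path is blocked, so Q and Y are d-separated given {W}.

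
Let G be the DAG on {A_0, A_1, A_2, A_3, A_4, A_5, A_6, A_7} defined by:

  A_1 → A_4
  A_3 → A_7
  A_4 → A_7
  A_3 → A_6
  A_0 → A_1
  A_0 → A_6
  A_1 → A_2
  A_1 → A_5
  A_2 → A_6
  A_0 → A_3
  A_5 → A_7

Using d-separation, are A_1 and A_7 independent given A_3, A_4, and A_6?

No

6 paths connect A_1 and A_7; each must be blocked for d-separation to hold:
  1. A_1 ← A_0 → A_6 ← A_3 → A_7 — A_0:fork[open]; A_6:collider[open]; A_3:fork[blocks] ⇒ blocked
  2. A_1 ← A_0 → A_3 → A_7 — A_0:fork[open]; A_3:chain[blocks] ⇒ blocked
  3. A_1 → A_4 → A_7 — A_4:chain[blocks] ⇒ blocked
  4. A_1 → A_2 → A_6 ← A_0 → A_3 → A_7 — A_2:chain[open]; A_6:collider[open]; A_0:fork[open]; A_3:chain[blocks] ⇒ blocked
  5. A_1 → A_2 → A_6 ← A_3 → A_7 — A_2:chain[open]; A_6:collider[open]; A_3:fork[blocks] ⇒ blocked
  6. A_1 → A_5 → A_7 — A_5:chain[open] ⇒ active
Because an active path exists, A_1 and A_7 are not d-separated.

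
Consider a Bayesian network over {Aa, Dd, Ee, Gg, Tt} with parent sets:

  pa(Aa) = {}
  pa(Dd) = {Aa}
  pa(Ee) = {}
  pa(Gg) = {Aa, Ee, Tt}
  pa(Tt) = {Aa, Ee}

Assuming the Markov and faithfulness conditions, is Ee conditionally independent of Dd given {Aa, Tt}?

Yes

We examine all 4 paths between Ee and Dd:
Path 1: Ee → Tt ← Aa → Dd
  Aa is a fork here and Aa is conditioned on, so the path is blocked at Aa.
Path 2: Ee → Tt → Gg ← Aa → Dd
  Tt is a chain here and Tt is conditioned on, so the path is blocked at Tt.
Path 3: Ee → Gg ← Tt ← Aa → Dd
  Gg is a collider here and neither Gg nor any of its descendants is conditioned on, so the collider stays closed — the path is blocked at Gg.
Path 4: Ee → Gg ← Aa → Dd
  Gg is a collider here and neither Gg nor any of its descendants is conditioned on, so the collider stays closed — the path is blocked at Gg.
Since every path is blocked, d-separation holds.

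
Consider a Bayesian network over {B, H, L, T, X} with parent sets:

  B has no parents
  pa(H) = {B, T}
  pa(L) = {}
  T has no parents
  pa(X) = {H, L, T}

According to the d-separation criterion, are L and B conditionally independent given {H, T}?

2 paths connect L and B; each must be blocked for d-separation to hold:
  1. L → X ← H ← B — X:collider[blocks]; H:chain[blocks] ⇒ blocked
  2. L → X ← T → H ← B — X:collider[blocks]; T:fork[blocks]; H:collider[open] ⇒ blocked
Every path is blocked, so L and B are d-separated given {H, T}.

Yes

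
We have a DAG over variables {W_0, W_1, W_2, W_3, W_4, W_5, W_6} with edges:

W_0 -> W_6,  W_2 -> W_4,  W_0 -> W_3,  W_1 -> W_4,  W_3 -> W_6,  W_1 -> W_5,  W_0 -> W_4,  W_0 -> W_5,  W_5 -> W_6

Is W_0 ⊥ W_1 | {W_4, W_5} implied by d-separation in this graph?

4 paths connect W_0 and W_1; each must be blocked for d-separation to hold:
  1. W_0 → W_4 ← W_1 — W_4:collider[open] ⇒ active
  2. W_0 → W_3 → W_6 ← W_5 ← W_1 — W_3:chain[open]; W_6:collider[blocks]; W_5:chain[blocks] ⇒ blocked
  3. W_0 → W_5 ← W_1 — W_5:collider[open] ⇒ active
  4. W_0 → W_6 ← W_5 ← W_1 — W_6:collider[blocks]; W_5:chain[blocks] ⇒ blocked
Because an active path exists, W_0 and W_1 are not d-separated.

No — W_0 and W_1 are not d-separated given {W_4, W_5}.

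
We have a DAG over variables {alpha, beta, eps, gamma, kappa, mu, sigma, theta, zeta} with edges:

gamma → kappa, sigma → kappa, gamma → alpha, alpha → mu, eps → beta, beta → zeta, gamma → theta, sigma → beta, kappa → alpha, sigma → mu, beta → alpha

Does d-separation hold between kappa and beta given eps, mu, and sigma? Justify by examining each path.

No — kappa and beta are not d-separated given {eps, mu, sigma}.

There are 6 undirected paths between kappa and beta; checking each against the conditioning set {eps, mu, sigma}:
  1. kappa ← gamma → alpha ← beta — gamma:fork[open]; alpha:collider[open] ⇒ active
  2. kappa ← gamma → alpha → mu ← sigma → beta — gamma:fork[open]; alpha:chain[open]; mu:collider[open]; sigma:fork[blocks] ⇒ blocked
  3. kappa → alpha ← beta — alpha:collider[open] ⇒ active
  4. kappa → alpha → mu ← sigma → beta — alpha:chain[open]; mu:collider[open]; sigma:fork[blocks] ⇒ blocked
  5. kappa ← sigma → beta — sigma:fork[blocks] ⇒ blocked
  6. kappa ← sigma → mu ← alpha ← beta — sigma:fork[blocks]; mu:collider[open]; alpha:chain[open] ⇒ blocked
Because an active path exists, kappa and beta are not d-separated.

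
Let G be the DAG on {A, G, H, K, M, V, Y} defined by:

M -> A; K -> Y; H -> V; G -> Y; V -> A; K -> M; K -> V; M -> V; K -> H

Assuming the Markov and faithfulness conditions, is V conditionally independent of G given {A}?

Yes

There are 4 undirected paths between V and G; checking each against the conditioning set {A}:
Path 1: V ← K → Y ← G
  Y is a collider here and neither Y nor any of its descendants is conditioned on, so the collider stays closed — the path is blocked at Y.
Path 2: V → A ← M ← K → Y ← G
  Y is a collider here and neither Y nor any of its descendants is conditioned on, so the collider stays closed — the path is blocked at Y.
Path 3: V ← H ← K → Y ← G
  Y is a collider here and neither Y nor any of its descendants is conditioned on, so the collider stays closed — the path is blocked at Y.
Path 4: V ← M ← K → Y ← G
  Y is a collider here and neither Y nor any of its descendants is conditioned on, so the collider stays closed — the path is blocked at Y.
All paths are blocked; V ⊥ G | {A} holds.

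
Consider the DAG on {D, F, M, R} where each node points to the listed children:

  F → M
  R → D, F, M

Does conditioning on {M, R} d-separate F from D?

We examine all 2 paths between F and D:
  1. F → M ← R → D — M:collider[open]; R:fork[blocks] ⇒ blocked
  2. F ← R → D — R:fork[blocks] ⇒ blocked
Every path is blocked, so F and D are d-separated given {M, R}.

Yes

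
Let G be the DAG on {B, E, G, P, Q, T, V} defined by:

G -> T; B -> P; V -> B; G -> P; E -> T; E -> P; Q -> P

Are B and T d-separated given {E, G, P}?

Yes

Enumerating the 2 paths from B to T and testing each for blocking by {E, G, P}:
Path 1: B → P ← G → T
  G is a fork here and G is conditioned on, so the path is blocked at G.
Path 2: B → P ← E → T
  E is a fork here and E is conditioned on, so the path is blocked at E.
Since every path is blocked, d-separation holds.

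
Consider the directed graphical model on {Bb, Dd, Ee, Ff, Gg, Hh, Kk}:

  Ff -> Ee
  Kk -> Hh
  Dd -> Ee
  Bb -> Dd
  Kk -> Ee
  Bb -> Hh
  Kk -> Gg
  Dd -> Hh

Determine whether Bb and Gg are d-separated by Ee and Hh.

No

We examine all 4 paths between Bb and Gg:
Path 1: Bb → Dd → Hh ← Kk → Gg
  Dd is a chain and Dd is not conditioned on; Hh is a collider and Hh is conditioned on, which opens it; Kk is a fork and Kk is not conditioned on — no node blocks this path, so it is active.
Path 2: Bb → Dd → Ee ← Kk → Gg
  Dd is a chain and Dd is not conditioned on; Ee is a collider and Ee is conditioned on, which opens it; Kk is a fork and Kk is not conditioned on — no node blocks this path, so it is active.
Path 3: Bb → Hh ← Kk → Gg
  Hh is a collider and Hh is conditioned on, which opens it; Kk is a fork and Kk is not conditioned on — no node blocks this path, so it is active.
Path 4: Bb → Hh ← Dd → Ee ← Kk → Gg
  Hh is a collider and Hh is conditioned on, which opens it; Dd is a fork and Dd is not conditioned on; Ee is a collider and Ee is conditioned on, which opens it; Kk is a fork and Kk is not conditioned on — no node blocks this path, so it is active.
At least one path is unblocked, so d-separation fails.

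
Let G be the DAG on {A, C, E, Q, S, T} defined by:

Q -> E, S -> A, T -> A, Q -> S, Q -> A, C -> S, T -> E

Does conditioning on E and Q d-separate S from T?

Yes

4 paths connect S and T; each must be blocked for d-separation to hold:
Path 1: S ← Q → A ← T
  Q is a fork here and Q is conditioned on, so the path is blocked at Q.
Path 2: S ← Q → E ← T
  Q is a fork here and Q is conditioned on, so the path is blocked at Q.
Path 3: S → A ← T
  A is a collider here and neither A nor any of its descendants is conditioned on, so the collider stays closed — the path is blocked at A.
Path 4: S → A ← Q → E ← T
  A is a collider here and neither A nor any of its descendants is conditioned on, so the collider stays closed — the path is blocked at A.
Every path is blocked, so S and T are d-separated given {E, Q}.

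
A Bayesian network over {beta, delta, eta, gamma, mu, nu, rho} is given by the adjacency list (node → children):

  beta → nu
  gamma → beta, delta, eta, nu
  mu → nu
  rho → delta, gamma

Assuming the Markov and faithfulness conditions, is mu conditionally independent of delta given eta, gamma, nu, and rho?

Yes

Enumerating the 4 paths from mu to delta and testing each for blocking by {eta, gamma, nu, rho}:
  1. mu → nu ← beta ← gamma → delta — nu:collider[open]; beta:chain[open]; gamma:fork[blocks] ⇒ blocked
  2. mu → nu ← beta ← gamma ← rho → delta — nu:collider[open]; beta:chain[open]; gamma:chain[blocks]; rho:fork[blocks] ⇒ blocked
  3. mu → nu ← gamma → delta — nu:collider[open]; gamma:fork[blocks] ⇒ blocked
  4. mu → nu ← gamma ← rho → delta — nu:collider[open]; gamma:chain[blocks]; rho:fork[blocks] ⇒ blocked
Every path is blocked, so mu and delta are d-separated given {eta, gamma, nu, rho}.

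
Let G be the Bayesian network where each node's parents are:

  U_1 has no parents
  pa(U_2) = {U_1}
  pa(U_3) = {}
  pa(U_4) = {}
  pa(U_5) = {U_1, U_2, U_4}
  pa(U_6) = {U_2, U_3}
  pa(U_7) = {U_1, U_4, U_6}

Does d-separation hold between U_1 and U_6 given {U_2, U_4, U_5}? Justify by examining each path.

Yes

There are 6 undirected paths between U_1 and U_6; checking each against the conditioning set {U_2, U_4, U_5}:
Path 1: U_1 → U_7 ← U_4 → U_5 ← U_2 → U_6
  U_7 is a collider here and neither U_7 nor any of its descendants is conditioned on, so the collider stays closed — the path is blocked at U_7.
Path 2: U_1 → U_7 ← U_6
  U_7 is a collider here and neither U_7 nor any of its descendants is conditioned on, so the collider stays closed — the path is blocked at U_7.
Path 3: U_1 → U_2 → U_6
  U_2 is a chain here and U_2 is conditioned on, so the path is blocked at U_2.
Path 4: U_1 → U_2 → U_5 ← U_4 → U_7 ← U_6
  U_2 is a chain here and U_2 is conditioned on, so the path is blocked at U_2.
Path 5: U_1 → U_5 ← U_2 → U_6
  U_2 is a fork here and U_2 is conditioned on, so the path is blocked at U_2.
Path 6: U_1 → U_5 ← U_4 → U_7 ← U_6
  U_4 is a fork here and U_4 is conditioned on, so the path is blocked at U_4.
All paths are blocked; U_1 ⊥ U_6 | {U_2, U_4, U_5} holds.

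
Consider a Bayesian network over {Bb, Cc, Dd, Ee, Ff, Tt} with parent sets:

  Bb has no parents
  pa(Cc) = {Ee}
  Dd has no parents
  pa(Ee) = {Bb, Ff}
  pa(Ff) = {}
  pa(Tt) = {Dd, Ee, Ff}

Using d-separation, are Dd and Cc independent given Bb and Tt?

No

We examine all 2 paths between Dd and Cc:
Path 1: Dd → Tt ← Ff → Ee → Cc
  Tt is a collider and Tt is conditioned on, which opens it; Ff is a fork and Ff is not conditioned on; Ee is a chain and Ee is not conditioned on — no node blocks this path, so it is active.
Path 2: Dd → Tt ← Ee → Cc
  Tt is a collider and Tt is conditioned on, which opens it; Ee is a fork and Ee is not conditioned on — no node blocks this path, so it is active.
Because an active path exists, Dd and Cc are not d-separated.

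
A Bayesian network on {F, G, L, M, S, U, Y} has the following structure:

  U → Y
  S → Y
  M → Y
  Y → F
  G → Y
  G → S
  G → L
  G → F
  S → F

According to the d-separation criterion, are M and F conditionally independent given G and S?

No — M and F are not d-separated given {G, S}.

5 paths connect M and F; each must be blocked for d-separation to hold:
Path 1: M → Y → F
  Y is a chain and Y is not conditioned on — no node blocks this path, so it is active.
Path 2: M → Y ← S → F
  Y is a collider here and neither Y nor any of its descendants is conditioned on, so the collider stays closed — the path is blocked at Y.
Path 3: M → Y ← S ← G → F
  Y is a collider here and neither Y nor any of its descendants is conditioned on, so the collider stays closed — the path is blocked at Y.
Path 4: M → Y ← G → F
  Y is a collider here and neither Y nor any of its descendants is conditioned on, so the collider stays closed — the path is blocked at Y.
Path 5: M → Y ← G → S → F
  Y is a collider here and neither Y nor any of its descendants is conditioned on, so the collider stays closed — the path is blocked at Y.
Because an active path exists, M and F are not d-separated.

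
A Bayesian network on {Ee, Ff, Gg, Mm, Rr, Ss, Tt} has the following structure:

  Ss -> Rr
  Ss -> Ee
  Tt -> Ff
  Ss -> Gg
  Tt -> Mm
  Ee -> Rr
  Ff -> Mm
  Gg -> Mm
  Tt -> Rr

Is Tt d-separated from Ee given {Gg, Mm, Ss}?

Yes — Tt and Ee are d-separated given {Gg, Mm, Ss}.

6 paths connect Tt and Ee; each must be blocked for d-separation to hold:
Path 1: Tt → Ff → Mm ← Gg ← Ss → Ee
  Gg is a chain here and Gg is conditioned on, so the path is blocked at Gg.
Path 2: Tt → Ff → Mm ← Gg ← Ss → Rr ← Ee
  Gg is a chain here and Gg is conditioned on, so the path is blocked at Gg.
Path 3: Tt → Rr ← Ee
  Rr is a collider here and neither Rr nor any of its descendants is conditioned on, so the collider stays closed — the path is blocked at Rr.
Path 4: Tt → Rr ← Ss → Ee
  Rr is a collider here and neither Rr nor any of its descendants is conditioned on, so the collider stays closed — the path is blocked at Rr.
Path 5: Tt → Mm ← Gg ← Ss → Ee
  Gg is a chain here and Gg is conditioned on, so the path is blocked at Gg.
Path 6: Tt → Mm ← Gg ← Ss → Rr ← Ee
  Gg is a chain here and Gg is conditioned on, so the path is blocked at Gg.
Every path is blocked, so Tt and Ee are d-separated given {Gg, Mm, Ss}.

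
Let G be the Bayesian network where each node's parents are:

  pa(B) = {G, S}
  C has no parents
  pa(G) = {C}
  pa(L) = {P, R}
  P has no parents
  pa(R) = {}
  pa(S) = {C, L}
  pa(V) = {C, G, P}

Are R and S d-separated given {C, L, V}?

Yes

5 paths connect R and S; each must be blocked for d-separation to hold:
Path 1: R → L → S
  L is a chain here and L is conditioned on, so the path is blocked at L.
Path 2: R → L ← P → V ← C → S
  C is a fork here and C is conditioned on, so the path is blocked at C.
Path 3: R → L ← P → V ← C → G → B ← S
  C is a fork here and C is conditioned on, so the path is blocked at C.
Path 4: R → L ← P → V ← G ← C → S
  C is a fork here and C is conditioned on, so the path is blocked at C.
Path 5: R → L ← P → V ← G → B ← S
  B is a collider here and neither B nor any of its descendants is conditioned on, so the collider stays closed — the path is blocked at B.
Since every path is blocked, d-separation holds.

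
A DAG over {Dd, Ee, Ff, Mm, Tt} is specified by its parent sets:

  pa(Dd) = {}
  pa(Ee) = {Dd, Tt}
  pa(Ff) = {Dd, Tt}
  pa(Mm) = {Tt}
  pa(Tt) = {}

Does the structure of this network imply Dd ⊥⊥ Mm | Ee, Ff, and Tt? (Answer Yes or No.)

There are 2 undirected paths between Dd and Mm; checking each against the conditioning set {Ee, Ff, Tt}:
Path 1: Dd → Ee ← Tt → Mm
  Tt is a fork here and Tt is conditioned on, so the path is blocked at Tt.
Path 2: Dd → Ff ← Tt → Mm
  Tt is a fork here and Tt is conditioned on, so the path is blocked at Tt.
All paths are blocked; Dd ⊥ Mm | {Ee, Ff, Tt} holds.

Yes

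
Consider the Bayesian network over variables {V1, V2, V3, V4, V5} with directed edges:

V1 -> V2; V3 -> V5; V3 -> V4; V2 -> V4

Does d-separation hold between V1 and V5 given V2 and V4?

Yes

There is one path between V1 and V5:
  1. V1 → V2 → V4 ← V3 → V5 — V2:chain[blocks]; V4:collider[open]; V3:fork[open] ⇒ blocked
Since every path is blocked, d-separation holds.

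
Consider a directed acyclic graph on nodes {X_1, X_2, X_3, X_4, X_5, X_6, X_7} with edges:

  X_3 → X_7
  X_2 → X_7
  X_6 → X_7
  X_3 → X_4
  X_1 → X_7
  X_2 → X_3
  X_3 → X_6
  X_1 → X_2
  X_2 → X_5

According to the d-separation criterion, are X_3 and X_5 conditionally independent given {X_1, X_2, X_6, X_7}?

There are 5 undirected paths between X_3 and X_5; checking each against the conditioning set {X_1, X_2, X_6, X_7}:
Path 1: X_3 ← X_2 → X_5
  X_2 is a fork here and X_2 is conditioned on, so the path is blocked at X_2.
Path 2: X_3 → X_7 ← X_2 → X_5
  X_2 is a fork here and X_2 is conditioned on, so the path is blocked at X_2.
Path 3: X_3 → X_7 ← X_1 → X_2 → X_5
  X_1 is a fork here and X_1 is conditioned on, so the path is blocked at X_1.
Path 4: X_3 → X_6 → X_7 ← X_2 → X_5
  X_6 is a chain here and X_6 is conditioned on, so the path is blocked at X_6.
Path 5: X_3 → X_6 → X_7 ← X_1 → X_2 → X_5
  X_6 is a chain here and X_6 is conditioned on, so the path is blocked at X_6.
All paths are blocked; X_3 ⊥ X_5 | {X_1, X_2, X_6, X_7} holds.

Yes — X_3 and X_5 are d-separated given {X_1, X_2, X_6, X_7}.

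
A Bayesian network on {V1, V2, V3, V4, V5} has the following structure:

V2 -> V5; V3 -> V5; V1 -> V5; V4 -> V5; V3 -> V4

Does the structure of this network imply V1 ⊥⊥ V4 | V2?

Yes — V1 and V4 are d-separated given {V2}.

Enumerating the 2 paths from V1 to V4 and testing each for blocking by {V2}:
  1. V1 → V5 ← V4 — V5:collider[blocks] ⇒ blocked
  2. V1 → V5 ← V3 → V4 — V5:collider[blocks]; V3:fork[open] ⇒ blocked
Every path is blocked, so V1 and V4 are d-separated given {V2}.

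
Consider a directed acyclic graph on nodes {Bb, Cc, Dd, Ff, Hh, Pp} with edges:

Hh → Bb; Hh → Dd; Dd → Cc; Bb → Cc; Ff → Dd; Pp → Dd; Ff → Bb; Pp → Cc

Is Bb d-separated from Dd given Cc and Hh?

No — Bb and Dd are not d-separated given {Cc, Hh}.

Enumerating the 4 paths from Bb to Dd and testing each for blocking by {Cc, Hh}:
Path 1: Bb → Cc ← Pp → Dd
  Cc is a collider and Cc is conditioned on, which opens it; Pp is a fork and Pp is not conditioned on — no node blocks this path, so it is active.
Path 2: Bb → Cc ← Dd
  Cc is a collider and Cc is conditioned on, which opens it — no node blocks this path, so it is active.
Path 3: Bb ← Ff → Dd
  Ff is a fork and Ff is not conditioned on — no node blocks this path, so it is active.
Path 4: Bb ← Hh → Dd
  Hh is a fork here and Hh is conditioned on, so the path is blocked at Hh.
Because an active path exists, Bb and Dd are not d-separated.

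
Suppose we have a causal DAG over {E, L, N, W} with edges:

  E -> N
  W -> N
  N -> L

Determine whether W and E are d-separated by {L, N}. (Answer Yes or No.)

No

There is one path between W and E:
Path 1: W → N ← E
  N is a collider and N is conditioned on, which opens it — no node blocks this path, so it is active.
Because an active path exists, W and E are not d-separated.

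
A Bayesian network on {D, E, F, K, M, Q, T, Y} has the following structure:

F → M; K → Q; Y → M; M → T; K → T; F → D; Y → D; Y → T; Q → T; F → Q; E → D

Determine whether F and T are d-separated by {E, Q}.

Enumerating the 6 paths from F to T and testing each for blocking by {E, Q}:
Path 1: F → Q → T
  Q is a chain here and Q is conditioned on, so the path is blocked at Q.
Path 2: F → Q ← K → T
  Q is a collider and Q is conditioned on, which opens it; K is a fork and K is not conditioned on — no node blocks this path, so it is active.
Path 3: F → D ← Y → T
  D is a collider here and neither D nor any of its descendants is conditioned on, so the collider stays closed — the path is blocked at D.
Path 4: F → D ← Y → M → T
  D is a collider here and neither D nor any of its descendants is conditioned on, so the collider stays closed — the path is blocked at D.
Path 5: F → M ← Y → T
  M is a collider here and neither M nor any of its descendants is conditioned on, so the collider stays closed — the path is blocked at M.
Path 6: F → M → T
  M is a chain and M is not conditioned on — no node blocks this path, so it is active.
At least one path is unblocked, so d-separation fails.

No — F and T are not d-separated given {E, Q}.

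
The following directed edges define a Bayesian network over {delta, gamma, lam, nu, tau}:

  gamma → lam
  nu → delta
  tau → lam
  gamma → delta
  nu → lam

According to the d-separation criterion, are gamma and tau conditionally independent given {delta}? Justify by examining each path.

We examine all 2 paths between gamma and tau:
  1. gamma → delta ← nu → lam ← tau — delta:collider[open]; nu:fork[open]; lam:collider[blocks] ⇒ blocked
  2. gamma → lam ← tau — lam:collider[blocks] ⇒ blocked
All paths are blocked; gamma ⊥ tau | {delta} holds.

Yes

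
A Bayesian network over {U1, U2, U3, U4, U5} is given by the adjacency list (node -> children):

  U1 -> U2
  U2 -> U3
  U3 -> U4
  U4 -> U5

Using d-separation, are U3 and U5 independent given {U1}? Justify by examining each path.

The only undirected path from U3 to U5 is:
Path 1: U3 → U4 → U5
  U4 is a chain and U4 is not conditioned on — no node blocks this path, so it is active.
Because an active path exists, U3 and U5 are not d-separated.

No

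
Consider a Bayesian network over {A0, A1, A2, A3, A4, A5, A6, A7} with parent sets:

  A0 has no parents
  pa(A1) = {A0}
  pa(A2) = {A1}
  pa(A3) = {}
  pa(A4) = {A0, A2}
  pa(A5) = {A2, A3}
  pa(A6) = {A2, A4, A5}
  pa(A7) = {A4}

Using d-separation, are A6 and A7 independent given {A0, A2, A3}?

No

5 paths connect A6 and A7; each must be blocked for d-separation to hold:
  1. A6 ← A4 → A7 — A4:fork[open] ⇒ active
  2. A6 ← A5 ← A2 → A4 → A7 — A5:chain[open]; A2:fork[blocks]; A4:chain[open] ⇒ blocked
  3. A6 ← A5 ← A2 ← A1 ← A0 → A4 → A7 — A5:chain[open]; A2:chain[blocks]; A1:chain[open]; A0:fork[blocks]; A4:chain[open] ⇒ blocked
  4. A6 ← A2 → A4 → A7 — A2:fork[blocks]; A4:chain[open] ⇒ blocked
  5. A6 ← A2 ← A1 ← A0 → A4 → A7 — A2:chain[blocks]; A1:chain[open]; A0:fork[blocks]; A4:chain[open] ⇒ blocked
At least one path is unblocked, so d-separation fails.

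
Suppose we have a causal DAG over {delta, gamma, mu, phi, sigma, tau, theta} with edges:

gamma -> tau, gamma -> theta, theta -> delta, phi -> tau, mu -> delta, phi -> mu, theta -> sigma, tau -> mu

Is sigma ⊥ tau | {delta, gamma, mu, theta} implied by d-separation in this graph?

There are 3 undirected paths between sigma and tau; checking each against the conditioning set {delta, gamma, mu, theta}:
Path 1: sigma ← theta → delta ← mu ← phi → tau
  theta is a fork here and theta is conditioned on, so the path is blocked at theta.
Path 2: sigma ← theta → delta ← mu ← tau
  theta is a fork here and theta is conditioned on, so the path is blocked at theta.
Path 3: sigma ← theta ← gamma → tau
  theta is a chain here and theta is conditioned on, so the path is blocked at theta.
All paths are blocked; sigma ⊥ tau | {delta, gamma, mu, theta} holds.

Yes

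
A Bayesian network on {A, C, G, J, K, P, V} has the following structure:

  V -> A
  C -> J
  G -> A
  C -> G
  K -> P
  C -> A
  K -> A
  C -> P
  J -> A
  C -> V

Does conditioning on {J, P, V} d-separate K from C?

No

5 paths connect K and C; each must be blocked for d-separation to hold:
Path 1: K → A ← C
  A is a collider here and neither A nor any of its descendants is conditioned on, so the collider stays closed — the path is blocked at A.
Path 2: K → A ← J ← C
  A is a collider here and neither A nor any of its descendants is conditioned on, so the collider stays closed — the path is blocked at A.
Path 3: K → A ← V ← C
  A is a collider here and neither A nor any of its descendants is conditioned on, so the collider stays closed — the path is blocked at A.
Path 4: K → A ← G ← C
  A is a collider here and neither A nor any of its descendants is conditioned on, so the collider stays closed — the path is blocked at A.
Path 5: K → P ← C
  P is a collider and P is conditioned on, which opens it — no node blocks this path, so it is active.
Since the path K → P ← C is active, K and C are not d-separated given {J, P, V}.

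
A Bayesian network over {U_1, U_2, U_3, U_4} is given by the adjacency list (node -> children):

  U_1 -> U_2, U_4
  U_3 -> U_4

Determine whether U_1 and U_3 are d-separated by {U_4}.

No

The only undirected path from U_1 to U_3 is:
Path 1: U_1 → U_4 ← U_3
  U_4 is a collider and U_4 is conditioned on, which opens it — no node blocks this path, so it is active.
Since the path U_1 → U_4 ← U_3 is active, U_1 and U_3 are not d-separated given {U_4}.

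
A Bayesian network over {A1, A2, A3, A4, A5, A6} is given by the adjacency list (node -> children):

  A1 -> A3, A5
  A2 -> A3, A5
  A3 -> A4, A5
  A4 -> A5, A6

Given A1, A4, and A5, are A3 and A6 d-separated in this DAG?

We examine all 4 paths between A3 and A6:
Path 1: A3 → A5 ← A4 → A6
  A4 is a fork here and A4 is conditioned on, so the path is blocked at A4.
Path 2: A3 → A4 → A6
  A4 is a chain here and A4 is conditioned on, so the path is blocked at A4.
Path 3: A3 ← A1 → A5 ← A4 → A6
  A1 is a fork here and A1 is conditioned on, so the path is blocked at A1.
Path 4: A3 ← A2 → A5 ← A4 → A6
  A4 is a fork here and A4 is conditioned on, so the path is blocked at A4.
All paths are blocked; A3 ⊥ A6 | {A1, A4, A5} holds.

Yes — A3 and A6 are d-separated given {A1, A4, A5}.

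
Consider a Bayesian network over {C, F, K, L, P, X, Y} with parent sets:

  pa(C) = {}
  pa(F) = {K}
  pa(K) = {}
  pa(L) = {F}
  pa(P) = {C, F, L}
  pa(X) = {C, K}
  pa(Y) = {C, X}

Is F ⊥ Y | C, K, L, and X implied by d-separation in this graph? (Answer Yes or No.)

There are 6 undirected paths between F and Y; checking each against the conditioning set {C, K, L, X}:
Path 1: F → L → P ← C → Y
  L is a chain here and L is conditioned on, so the path is blocked at L.
Path 2: F → L → P ← C → X → Y
  L is a chain here and L is conditioned on, so the path is blocked at L.
Path 3: F ← K → X ← C → Y
  K is a fork here and K is conditioned on, so the path is blocked at K.
Path 4: F ← K → X → Y
  K is a fork here and K is conditioned on, so the path is blocked at K.
Path 5: F → P ← C → Y
  P is a collider here and neither P nor any of its descendants is conditioned on, so the collider stays closed — the path is blocked at P.
Path 6: F → P ← C → X → Y
  P is a collider here and neither P nor any of its descendants is conditioned on, so the collider stays closed — the path is blocked at P.
All paths are blocked; F ⊥ Y | {C, K, L, X} holds.

Yes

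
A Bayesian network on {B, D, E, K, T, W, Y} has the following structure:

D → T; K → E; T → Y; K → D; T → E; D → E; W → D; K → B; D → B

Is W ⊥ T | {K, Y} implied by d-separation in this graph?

Enumerating the 4 paths from W to T and testing each for blocking by {K, Y}:
Path 1: W → D → E ← T
  E is a collider here and neither E nor any of its descendants is conditioned on, so the collider stays closed — the path is blocked at E.
Path 2: W → D → T
  D is a chain and D is not conditioned on — no node blocks this path, so it is active.
Path 3: W → D ← K → E ← T
  K is a fork here and K is conditioned on, so the path is blocked at K.
Path 4: W → D → B ← K → E ← T
  B is a collider here and neither B nor any of its descendants is conditioned on, so the collider stays closed — the path is blocked at B.
Since the path W → D → T is active, W and T are not d-separated given {K, Y}.

No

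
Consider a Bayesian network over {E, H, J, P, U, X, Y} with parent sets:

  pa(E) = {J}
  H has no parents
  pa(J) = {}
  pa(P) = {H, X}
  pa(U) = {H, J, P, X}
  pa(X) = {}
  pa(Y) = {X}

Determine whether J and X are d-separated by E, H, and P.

Yes

3 paths connect J and X; each must be blocked for d-separation to hold:
Path 1: J → U ← P ← X
  U is a collider here and neither U nor any of its descendants is conditioned on, so the collider stays closed — the path is blocked at U.
Path 2: J → U ← H → P ← X
  U is a collider here and neither U nor any of its descendants is conditioned on, so the collider stays closed — the path is blocked at U.
Path 3: J → U ← X
  U is a collider here and neither U nor any of its descendants is conditioned on, so the collider stays closed — the path is blocked at U.
Since every path is blocked, d-separation holds.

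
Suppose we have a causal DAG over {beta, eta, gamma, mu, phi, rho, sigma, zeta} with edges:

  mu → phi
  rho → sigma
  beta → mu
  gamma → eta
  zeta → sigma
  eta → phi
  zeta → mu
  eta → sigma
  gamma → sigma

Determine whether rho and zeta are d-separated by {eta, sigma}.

We examine all 3 paths between rho and zeta:
Path 1: rho → sigma ← zeta
  sigma is a collider and sigma is conditioned on, which opens it — no node blocks this path, so it is active.
Path 2: rho → sigma ← gamma → eta → phi ← mu ← zeta
  eta is a chain here and eta is conditioned on, so the path is blocked at eta.
Path 3: rho → sigma ← eta → phi ← mu ← zeta
  eta is a fork here and eta is conditioned on, so the path is blocked at eta.
Because an active path exists, rho and zeta are not d-separated.

No — rho and zeta are not d-separated given {eta, sigma}.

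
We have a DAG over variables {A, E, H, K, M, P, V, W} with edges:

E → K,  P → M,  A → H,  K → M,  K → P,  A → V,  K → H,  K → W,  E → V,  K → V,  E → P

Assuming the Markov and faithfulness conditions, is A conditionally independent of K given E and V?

No — A and K are not d-separated given {E, V}.

There are 5 undirected paths between A and K; checking each against the conditioning set {E, V}:
Path 1: A → H ← K
  H is a collider here and neither H nor any of its descendants is conditioned on, so the collider stays closed — the path is blocked at H.
Path 2: A → V ← E → P → M ← K
  E is a fork here and E is conditioned on, so the path is blocked at E.
Path 3: A → V ← E → P ← K
  E is a fork here and E is conditioned on, so the path is blocked at E.
Path 4: A → V ← E → K
  E is a fork here and E is conditioned on, so the path is blocked at E.
Path 5: A → V ← K
  V is a collider and V is conditioned on, which opens it — no node blocks this path, so it is active.
Since the path A → V ← K is active, A and K are not d-separated given {E, V}.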